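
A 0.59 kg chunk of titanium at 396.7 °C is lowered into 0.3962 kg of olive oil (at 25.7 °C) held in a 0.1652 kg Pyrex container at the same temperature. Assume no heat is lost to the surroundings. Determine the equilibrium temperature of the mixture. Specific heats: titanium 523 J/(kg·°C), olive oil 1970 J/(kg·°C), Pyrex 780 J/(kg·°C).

Let T be the final temperature. ΣQ_i = 0:
0.59*523*(T − 396.7) + 0.3962*1970*(T − 25.7) + 0.1652*780*(T − 25.7) = 0
308.57(T − 396.7) + 780.51(T − 25.7) + 128.86(T − 25.7) = 0
(308.57 + 780.51 + 128.86) T = 308.57*396.7 + 780.51*25.7 + 128.86*25.7
T = 145781/1217.9 ≈ 119.69 °C

T_f ≈ 119.7 °C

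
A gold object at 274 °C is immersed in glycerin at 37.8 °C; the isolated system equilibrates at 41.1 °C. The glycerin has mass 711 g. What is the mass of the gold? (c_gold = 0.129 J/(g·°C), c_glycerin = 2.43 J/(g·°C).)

Taking heat into each body as positive, Σ m c ΔT = 0:
m·0.129·(41.1 − 274) + 711·2.43·(41.1 − 37.8) = 0
-30.04 m = -5701.5
m = -5701.5/-30.04 ≈ 189.8 g

m ≈ 190 g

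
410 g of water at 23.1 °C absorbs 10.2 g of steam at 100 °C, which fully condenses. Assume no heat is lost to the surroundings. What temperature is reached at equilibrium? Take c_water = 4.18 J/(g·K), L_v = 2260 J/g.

Setting the total heat transfer to zero:
latent heat released on condensation: 10.2×2260 = 23052; condensate cools 100→T: 10.2×4.18×(T − 100) = 42.64(T − 100); original water: 1713.8(T − 23.1)
1756.4 T = 23052 + 4263.6 + 39589 = 66904
T ≈ 38.09 °C (< 100 °C, so full condensation is consistent).

T_f ≈ 38.1 °C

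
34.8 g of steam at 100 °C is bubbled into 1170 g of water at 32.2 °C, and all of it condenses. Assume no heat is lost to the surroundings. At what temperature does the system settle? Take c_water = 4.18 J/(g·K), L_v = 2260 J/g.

T_f ≈ 49.8 °C

Sum of m c ΔT and latent-heat terms is zero:
steam→water at 100 °C releases m L_v = 34.8·2260 = 78648; condensed water 100 °C→T: 145.46(T − 100); original water: 4890.6(T − 32.2)
5036.1 T = 78648 + 14546 + 157477 = 250672
T ≈ 49.78 °C, under the boiling point, so the assumption holds.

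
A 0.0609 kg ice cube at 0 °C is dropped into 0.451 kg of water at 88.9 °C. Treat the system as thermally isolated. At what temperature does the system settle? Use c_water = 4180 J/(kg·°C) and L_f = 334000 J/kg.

T_f ≈ 68.8 °C

Conservation of energy gives ΣQ = 0:
melt ice: 0.0609×334000 = 20341; meltwater 0→T: 0.0609×4180×T = 254.56 T; water: 1885.2(T − 88.9)
2139.7 T = 167593 − 20341 = 147252
T ≈ 68.82 °C. Since T > 0 °C, the all-ice-melts assumption holds.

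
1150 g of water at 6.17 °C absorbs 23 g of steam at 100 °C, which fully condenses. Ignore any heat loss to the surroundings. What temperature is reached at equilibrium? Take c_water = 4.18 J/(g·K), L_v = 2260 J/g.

Let T be the final temperature. ΣQ_i = 0:
steam→water at 100 °C releases m L_v = 23×2260 = 51980
  condensed water 100 °C→T: 96.14(T − 100)
  original water: 4807(T − 6.17)
4903.1 T = 51980 + 9614 + 29659 = 91253
T ≈ 18.61 °C — below 100 °C, confirming all the steam condensed.

T_f ≈ 18.6 °C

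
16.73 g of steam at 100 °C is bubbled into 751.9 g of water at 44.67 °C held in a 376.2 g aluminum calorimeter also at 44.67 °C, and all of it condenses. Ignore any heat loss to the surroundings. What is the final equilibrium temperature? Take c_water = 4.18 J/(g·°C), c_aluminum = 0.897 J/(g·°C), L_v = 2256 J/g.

T_f ≈ 56.4 °C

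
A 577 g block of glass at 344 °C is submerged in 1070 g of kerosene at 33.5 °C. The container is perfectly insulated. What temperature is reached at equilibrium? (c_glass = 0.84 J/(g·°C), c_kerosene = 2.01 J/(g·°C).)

Set heat shed by the hot body equal to heat absorbed by the cold body:
577·0.84·(344 − T) = 1070·2.01·(T − 33.5)
484.68(344 − T) = 2150.7(T − 33.5)
2635.4 T = 238778  ⇒  T ≈ 90.60 °C

T_f ≈ 90.6 °C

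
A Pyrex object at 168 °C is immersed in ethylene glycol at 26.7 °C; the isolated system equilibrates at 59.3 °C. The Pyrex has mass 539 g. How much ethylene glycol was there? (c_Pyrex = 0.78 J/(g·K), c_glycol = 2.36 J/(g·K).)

Heat lost by the Pyrex = heat gained by the glycol:
539×0.78×(168 − 59.3) = m×2.36×(59.3 − 26.7)
76.94 m = 45700  ⇒  m ≈ 594 g

m ≈ 594 g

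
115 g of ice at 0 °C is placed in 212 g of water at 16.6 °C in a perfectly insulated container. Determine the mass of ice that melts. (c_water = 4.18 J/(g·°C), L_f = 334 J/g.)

Cooling the water to 0 °C releases 212·4.18·16.6 = 14710 J.
Fully melting the ice requires m_ice L_f = 115·334 = 38410 J.
That's not enough to melt it all — equilibrium is at 0 °C with ice remaining.
m_melt = 14710 / L_f = 44.04 g.

m_melted ≈ 44 g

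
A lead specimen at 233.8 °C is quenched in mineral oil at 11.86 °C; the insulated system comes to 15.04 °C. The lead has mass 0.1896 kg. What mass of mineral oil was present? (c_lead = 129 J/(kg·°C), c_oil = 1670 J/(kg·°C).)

m ≈ 1.01 kg

Conservation of energy gives ΣQ = 0:
0.1896·129·(15.04 − 233.8) + m·1670·(15.04 − 11.86) = 0
5310.6 m = 5350.5
m = 5350.5/5310.6 ≈ 1.008 kg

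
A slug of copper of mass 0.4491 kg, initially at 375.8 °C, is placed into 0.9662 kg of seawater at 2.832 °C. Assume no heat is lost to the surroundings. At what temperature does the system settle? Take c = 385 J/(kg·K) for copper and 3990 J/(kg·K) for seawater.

T_f ≈ 18.8 °C

|Q_copper| = |Q_seawater|:
0.4491·385·(375.8 − T) = 0.9662·3990·(T − 2.832)
172.9(375.8 − T) = 3855.1(T − 2.832)
4028 T = 75895  ⇒  T ≈ 18.84 °C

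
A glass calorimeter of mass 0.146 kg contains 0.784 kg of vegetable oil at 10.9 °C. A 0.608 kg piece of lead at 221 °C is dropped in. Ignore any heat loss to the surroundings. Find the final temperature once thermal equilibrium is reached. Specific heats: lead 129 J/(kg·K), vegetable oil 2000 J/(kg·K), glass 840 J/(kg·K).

T_f ≈ 20.2 °C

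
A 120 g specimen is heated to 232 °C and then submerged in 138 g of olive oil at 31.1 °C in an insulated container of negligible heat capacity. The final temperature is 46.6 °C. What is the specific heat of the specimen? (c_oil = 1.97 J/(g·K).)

c ≈ 0.189 J/(g·K)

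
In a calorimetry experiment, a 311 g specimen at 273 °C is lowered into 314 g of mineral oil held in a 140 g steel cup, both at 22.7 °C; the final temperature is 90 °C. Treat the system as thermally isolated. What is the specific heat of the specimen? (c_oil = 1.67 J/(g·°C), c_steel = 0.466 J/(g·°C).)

c ≈ 0.697 J/(g·°C)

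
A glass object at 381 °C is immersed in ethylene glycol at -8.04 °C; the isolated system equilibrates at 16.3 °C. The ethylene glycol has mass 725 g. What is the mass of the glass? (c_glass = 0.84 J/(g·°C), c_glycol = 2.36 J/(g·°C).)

m ≈ 136 g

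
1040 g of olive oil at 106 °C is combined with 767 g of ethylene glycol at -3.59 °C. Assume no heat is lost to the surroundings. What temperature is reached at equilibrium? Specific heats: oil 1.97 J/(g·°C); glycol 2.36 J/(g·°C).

T_f ≈ 54.6 °C

T_f = Σ m_i c_i T_i / Σ m_i c_i:
T_f = (2048.8×106 + 1810.1×(-3.59)) / (2048.8 + 1810.1)
    = 210674 / 3858.9 ≈ 54.59 °C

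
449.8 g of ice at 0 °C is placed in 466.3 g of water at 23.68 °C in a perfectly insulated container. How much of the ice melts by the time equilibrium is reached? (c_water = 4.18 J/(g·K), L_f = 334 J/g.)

m_melted ≈ 138 g

Heat available from the water dropping to 0 °C: 466.3×4.18×23.68 = 46155 J.
Melting all 449.8 g of ice would need 449.8×334 = 150233 J.
Since 46155 < 150233 J, not all the ice melts; equilibrium is at 0 °C.
Mass melted = 46155/334 ≈ 138.2 g.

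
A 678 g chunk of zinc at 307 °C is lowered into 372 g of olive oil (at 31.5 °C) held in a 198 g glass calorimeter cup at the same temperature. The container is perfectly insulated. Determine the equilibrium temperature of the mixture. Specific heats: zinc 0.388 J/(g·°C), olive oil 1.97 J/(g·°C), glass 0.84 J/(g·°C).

T_f ≈ 93.9 °C

With ΣQ=0 the equilibrium temperature is the m·c-weighted mean:
T_f = (263.06*307 + 732.84*31.5 + 166.32*31.5) / (263.06 + 732.84 + 166.32)
    = 109084 / 1162.2 ≈ 93.86 °C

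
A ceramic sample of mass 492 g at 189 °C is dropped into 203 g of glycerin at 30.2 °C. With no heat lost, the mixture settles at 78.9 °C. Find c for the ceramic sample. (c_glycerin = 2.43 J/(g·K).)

c ≈ 0.443 J/(g·K)

Heat lost by the ceramic sample = heat gained by the glycerin:
492·c·(189 − 78.9) = 203·2.43·(78.9 − 30.2)
54169 c = 24023  ⇒  c ≈ 0.4435 J/(g·K)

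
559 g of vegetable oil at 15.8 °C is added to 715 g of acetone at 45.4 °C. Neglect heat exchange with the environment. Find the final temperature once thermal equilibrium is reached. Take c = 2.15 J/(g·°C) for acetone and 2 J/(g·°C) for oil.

T_f ≈ 32.9 °C

Conservation of energy gives ΣQ = 0:
715*2.15*(T − 45.4) + 559*2*(T − 15.8) = 0
(1537.2 + 1118) T = 1537.2*45.4 + 1118*15.8
T ≈ 32.94 °C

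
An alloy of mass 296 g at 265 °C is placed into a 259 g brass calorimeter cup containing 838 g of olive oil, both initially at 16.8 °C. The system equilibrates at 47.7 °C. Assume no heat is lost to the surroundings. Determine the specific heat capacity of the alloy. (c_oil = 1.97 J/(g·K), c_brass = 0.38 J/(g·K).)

c ≈ 0.84 J/(g·K)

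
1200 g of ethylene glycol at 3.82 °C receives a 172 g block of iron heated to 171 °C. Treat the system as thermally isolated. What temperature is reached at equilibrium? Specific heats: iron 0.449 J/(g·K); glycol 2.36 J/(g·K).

With ΣQ=0 the equilibrium temperature is the m·c-weighted mean:
T_f = (77.23×171 + 2832×3.82) / (77.23 + 2832)
    = 24024 / 2909.2 ≈ 8.26 °C

T_f ≈ 8.3 °C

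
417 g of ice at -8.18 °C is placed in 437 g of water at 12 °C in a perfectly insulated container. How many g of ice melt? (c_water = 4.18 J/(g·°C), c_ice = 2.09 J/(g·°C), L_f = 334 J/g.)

m_melted ≈ 44.3 g

Heat available from the water dropping to 0 °C: 437×4.18×12 = 21920 J.
Of that, 417×2.09×8.18 = 7129.1 J goes to bring the ice to 0 °C, leaving 14791 J.
Fully melting the ice requires m_ice L_f = 417×334 = 139278 J.
14791 J < 139278 J, so only part of the ice melts and the system sits at 0 °C.
m_melt = 14791 / L_f = 44.28 g.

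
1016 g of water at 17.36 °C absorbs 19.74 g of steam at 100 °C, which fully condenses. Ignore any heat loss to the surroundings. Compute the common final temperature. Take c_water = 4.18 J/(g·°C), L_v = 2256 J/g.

T_f ≈ 29.2 °C

Setting the total heat transfer to zero:
latent heat released on condensation: 19.74×2256 = 44533; condensate cools 100→T: 19.74×4.18×(T − 100) = 82.51(T − 100); original water: 4246.9(T − 17.36)
4329.4 T = 44533 + 8251.3 + 73726 = 126511
T ≈ 29.22 °C, under the boiling point, so the assumption holds.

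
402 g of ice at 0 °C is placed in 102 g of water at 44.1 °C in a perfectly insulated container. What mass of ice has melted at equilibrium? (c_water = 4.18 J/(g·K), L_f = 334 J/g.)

m_melted ≈ 56.3 g

Water can give up m c ΔT = 102·4.18·44.1 = 18802 J before reaching 0 °C.
To melt every bit of ice: 402·334 = 134268 J.
18802 J < 134268 J, so only part of the ice melts and the system sits at 0 °C.
m_melted·334 = 18802  ⇒  m_melted ≈ 56.29 g.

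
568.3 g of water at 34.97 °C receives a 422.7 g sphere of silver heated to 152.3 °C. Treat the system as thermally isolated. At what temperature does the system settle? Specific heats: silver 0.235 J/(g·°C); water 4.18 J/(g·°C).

Heat gained plus heat lost sum to zero:
422.7·0.235·(T − 152.3) + 568.3·4.18·(T − 34.97) = 0
99.33(T − 152.3) + 2375.5(T − 34.97) = 0
2474.8 T = 98200
T = 98200 / 2474.8 = 39.7 °C

T_f ≈ 39.7 °C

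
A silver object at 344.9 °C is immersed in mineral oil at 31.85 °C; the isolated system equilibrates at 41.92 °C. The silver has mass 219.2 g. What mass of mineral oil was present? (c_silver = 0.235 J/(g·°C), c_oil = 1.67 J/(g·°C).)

|Q_silver| = |Q_oil|:
219.2×0.235×(344.9 − 41.92) = m×1.67×(41.92 − 31.85)
16.82 m = 15607  ⇒  m ≈ 928.1 g

m ≈ 928 g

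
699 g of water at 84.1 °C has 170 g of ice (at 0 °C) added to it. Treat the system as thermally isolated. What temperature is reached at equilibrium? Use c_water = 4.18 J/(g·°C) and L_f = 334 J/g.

Taking heat into each body as positive, Σ m c ΔT = 0:
melt ice: 170×334 = 56780; meltwater 0→T: 170×4.18×T = 710.6 T; water cools: 699×4.18×(T − 84.1) = 2921.8(T − 84.1)
3632.4 T = 245725 − 56780 = 188945
T ≈ 52.02 °C — above 0 °C, consistent with complete melting.

T_f ≈ 52.0 °C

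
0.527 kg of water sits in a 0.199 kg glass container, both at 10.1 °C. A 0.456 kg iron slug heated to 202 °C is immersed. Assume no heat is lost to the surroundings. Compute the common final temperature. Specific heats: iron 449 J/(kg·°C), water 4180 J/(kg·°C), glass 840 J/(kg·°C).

Net heat exchanged in the isolated system is zero:
0.456*449*(T − 202) + 0.527*4180*(T − 10.1) + 0.199*840*(T − 10.1) = 0
204.74(T − 202) + 2202.9(T − 10.1) + 167.16(T − 10.1) = 0
2574.8 T = 65295
T ≈ 25.36 °C

T_f ≈ 25.4 °C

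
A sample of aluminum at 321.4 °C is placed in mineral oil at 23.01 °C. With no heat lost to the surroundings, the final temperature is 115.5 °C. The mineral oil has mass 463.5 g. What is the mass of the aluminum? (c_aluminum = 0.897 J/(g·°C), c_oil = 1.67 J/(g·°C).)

Let T be the final temperature. ΣQ_i = 0:
m·0.897·(115.5 − 321.4) + 463.5·1.67·(115.5 − 23.01) = 0
-184.69 m = -71591
m = -71591/-184.69 ≈ 387.6 g

m ≈ 388 g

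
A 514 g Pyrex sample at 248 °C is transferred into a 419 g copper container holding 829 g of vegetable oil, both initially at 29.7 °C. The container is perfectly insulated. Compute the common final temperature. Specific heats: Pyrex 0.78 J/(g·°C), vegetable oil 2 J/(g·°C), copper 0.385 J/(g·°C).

T_f is the heat-capacity-weighted average of the initial temperatures:
T_f = (400.92×248 + 1658×29.7 + 161.31×29.7) / (400.92 + 1658 + 161.31)
    = 153462 / 2220.2 ≈ 69.12 °C

T_f ≈ 69.1 °C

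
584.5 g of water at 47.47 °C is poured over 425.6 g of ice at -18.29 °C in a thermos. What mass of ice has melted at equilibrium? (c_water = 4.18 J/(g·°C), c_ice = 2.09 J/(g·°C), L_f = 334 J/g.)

Heat available from the water dropping to 0 °C: 584.5×4.18×47.47 = 115979 J.
Warming the ice to 0 °C takes 425.6×2.09×18.29 = 16269 J, leaving 99710 J for melting.
Melting all 425.6 g of ice would need 425.6×334 = 142150 J.
Since 99710 < 142150 J, not all the ice melts; equilibrium is at 0 °C.
m_melt = 99710 / L_f = 298.5 g.

m_melted ≈ 299 g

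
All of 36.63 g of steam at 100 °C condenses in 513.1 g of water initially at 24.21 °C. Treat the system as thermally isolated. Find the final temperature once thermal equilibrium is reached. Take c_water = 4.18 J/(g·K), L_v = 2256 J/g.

Heat gained plus heat lost sum to zero:
steam→water at 100 °C releases m L_v = 36.63×2256 = 82637; condensate cools 100→T: 36.63×4.18×(T − 100) = 153.11(T − 100); water warms: 513.1×4.18×(T − 24.21) = 2144.8(T − 24.21)
2297.9 T = 82637 + 15311 + 51925 = 149873
T ≈ 65.22 °C — below 100 °C, confirming all the steam condensed.

T_f ≈ 65.2 °C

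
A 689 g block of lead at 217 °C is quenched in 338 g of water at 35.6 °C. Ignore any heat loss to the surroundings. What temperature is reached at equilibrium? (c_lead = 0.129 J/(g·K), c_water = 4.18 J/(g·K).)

T_f ≈ 46.3 °C

Taking heat into each body as positive, Σ m c ΔT = 0:
689·0.129·(T − 217) + 338·4.18·(T − 35.6) = 0
88.88(T − 217) + 1412.8(T − 35.6) = 0
1501.7 T = 69584
T = 69584 / 1501.7 = 46.3 °C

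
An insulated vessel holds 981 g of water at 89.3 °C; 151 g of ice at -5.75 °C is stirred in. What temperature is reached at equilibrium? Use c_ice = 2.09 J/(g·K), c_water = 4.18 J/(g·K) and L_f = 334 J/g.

Energy balance with sensible and latent terms:
warm ice to 0 °C: 151×2.09×(0 − (-5.75)) = 1814.6
  fusion: m_ice L_f = 151×334 = 50434
  meltwater 0→T: 151×4.18×T = 631.18 T
  water: 4100.6(T − 89.3)
4731.8 T = 366182 − 52249 = 313933
T ≈ 66.35 °C. Since T > 0 °C, the all-ice-melts assumption holds.

T_f ≈ 66.3 °C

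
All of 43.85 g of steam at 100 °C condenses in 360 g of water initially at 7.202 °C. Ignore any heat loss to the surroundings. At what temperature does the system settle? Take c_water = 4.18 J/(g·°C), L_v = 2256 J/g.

T_f ≈ 75.9 °C

Setting the total heat transfer to zero:
steam→water at 100 °C releases m L_v = 43.85·2256 = 98926
  condensed water 100 °C→T: 183.29(T − 100)
  original water: 1504.8(T − 7.202)
1688.1 T = 98926 + 18329 + 10838 = 128092
T ≈ 75.88 °C, under the boiling point, so the assumption holds.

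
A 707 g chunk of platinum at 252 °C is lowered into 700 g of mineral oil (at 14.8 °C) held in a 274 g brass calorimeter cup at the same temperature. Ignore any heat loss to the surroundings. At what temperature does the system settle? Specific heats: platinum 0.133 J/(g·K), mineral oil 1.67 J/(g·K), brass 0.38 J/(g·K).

T_f ≈ 31.1 °C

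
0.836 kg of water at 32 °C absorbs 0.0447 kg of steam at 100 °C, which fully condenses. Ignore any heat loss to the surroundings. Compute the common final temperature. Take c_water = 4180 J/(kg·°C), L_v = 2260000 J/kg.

Heat gained plus heat lost sum to zero:
steam→water at 100 °C releases m L_v = 0.0447×2260000 = 101022
  condensed water 100 °C→T: 186.85(T − 100)
  original water: 3494.5(T − 32)
3681.3 T = 101022 + 18685 + 111823 = 231530
T ≈ 62.89 °C (< 100 °C, so full condensation is consistent).

T_f ≈ 62.9 °C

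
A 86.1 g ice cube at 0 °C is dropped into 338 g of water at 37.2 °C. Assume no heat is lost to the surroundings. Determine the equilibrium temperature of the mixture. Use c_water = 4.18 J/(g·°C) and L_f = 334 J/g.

T_f ≈ 13.4 °C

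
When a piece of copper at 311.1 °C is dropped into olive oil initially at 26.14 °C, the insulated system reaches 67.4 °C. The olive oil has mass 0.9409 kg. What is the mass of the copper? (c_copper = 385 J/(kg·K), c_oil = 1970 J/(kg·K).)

m ≈ 0.815 kg

Conservation of energy gives ΣQ = 0:
m×385×(67.4 − 311.1) + 0.9409×1970×(67.4 − 26.14) = 0
-93824 m = -76478
m = -76478/-93824 ≈ 0.8151 kg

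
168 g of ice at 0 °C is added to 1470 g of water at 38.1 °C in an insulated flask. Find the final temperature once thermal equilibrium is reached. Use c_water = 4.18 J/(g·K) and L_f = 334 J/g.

T_f ≈ 26.0 °C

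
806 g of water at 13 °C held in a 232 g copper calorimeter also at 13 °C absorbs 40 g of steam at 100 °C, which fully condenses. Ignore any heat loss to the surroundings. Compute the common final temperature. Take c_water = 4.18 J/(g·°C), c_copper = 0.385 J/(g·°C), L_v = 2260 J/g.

Energy balance with sensible and latent terms:
steam→water at 100 °C releases m L_v = 40·2260 = 90400
  condensate cools 100→T: 40·4.18·(T − 100) = 167.2(T − 100)
  original water: 3369.1(T − 13)
  copper cup: 232·0.385·(T − 13) = 89.32(T − 13)
3625.6 T = 90400 + 16720 + 44959 = 152079
T ≈ 41.95 °C — below 100 °C, confirming all the steam condensed.

T_f ≈ 41.9 °C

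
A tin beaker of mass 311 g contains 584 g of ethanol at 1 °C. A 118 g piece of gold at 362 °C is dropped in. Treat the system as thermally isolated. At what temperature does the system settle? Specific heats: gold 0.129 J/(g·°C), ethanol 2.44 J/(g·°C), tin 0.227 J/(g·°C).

Net heat exchanged in the isolated system is zero:
118*0.129*(T − 362) + 584*2.44*(T − 1) + 311*0.227*(T − 1) = 0
15.22(T − 362) + 1425(T − 1) + 70.6(T − 1) = 0
1510.8 T = 7005.9
T = 7005.9/1510.8 ≈ 4.64 °C

T_f ≈ 4.6 °C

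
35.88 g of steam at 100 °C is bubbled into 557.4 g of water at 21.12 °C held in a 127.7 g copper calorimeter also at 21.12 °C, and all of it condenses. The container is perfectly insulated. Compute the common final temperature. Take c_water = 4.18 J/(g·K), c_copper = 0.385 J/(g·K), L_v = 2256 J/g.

T_f ≈ 57.8 °C

Heat gained plus heat lost sum to zero:
condense steam: −35.88·2256 = −80945; condensate cools 100→T: 35.88·4.18·(T − 100) = 149.98(T − 100); water warms: 557.4·4.18·(T − 21.12) = 2329.9(T − 21.12); copper cup: 127.7·0.385·(T − 21.12) = 49.16(T − 21.12)
2529.1 T = 80945 + 14998 + 50247 = 146190
T ≈ 57.80 °C (< 100 °C, so full condensation is consistent).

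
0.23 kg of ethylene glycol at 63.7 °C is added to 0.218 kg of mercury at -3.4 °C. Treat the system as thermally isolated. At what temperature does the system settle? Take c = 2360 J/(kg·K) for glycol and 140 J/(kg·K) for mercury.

T_f ≈ 60.1 °C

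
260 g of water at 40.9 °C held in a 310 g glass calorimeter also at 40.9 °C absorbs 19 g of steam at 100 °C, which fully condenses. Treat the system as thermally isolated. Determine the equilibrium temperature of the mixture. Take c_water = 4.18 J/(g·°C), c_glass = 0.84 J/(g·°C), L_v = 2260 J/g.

T_f ≈ 74.3 °C

Sum of m c ΔT and latent-heat terms is zero:
latent heat released on condensation: 19×2260 = 42940; condensed water 100 °C→T: 79.42(T − 100); water warms: 260×4.18×(T − 40.9) = 1086.8(T − 40.9); cup: 260.4(T − 40.9)
1426.6 T = 42940 + 7942 + 55100 = 105982
T ≈ 74.29 °C (< 100 °C, so full condensation is consistent).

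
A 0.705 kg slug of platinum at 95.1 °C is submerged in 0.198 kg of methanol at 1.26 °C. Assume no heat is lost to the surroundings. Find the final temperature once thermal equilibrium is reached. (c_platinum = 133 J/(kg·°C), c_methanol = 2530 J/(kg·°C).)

T_f ≈ 16.1 °C

|Q_platinum| = |Q_methanol|:
0.705*133*(95.1 − T) = 0.198*2530*(T − 1.26)
93.77(95.1 − T) = 500.94(T − 1.26)
594.71 T = 9548.2  ⇒  T ≈ 16.06 °C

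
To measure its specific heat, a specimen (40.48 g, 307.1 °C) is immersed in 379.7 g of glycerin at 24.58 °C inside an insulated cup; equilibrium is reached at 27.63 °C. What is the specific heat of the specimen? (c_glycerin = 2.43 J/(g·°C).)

c ≈ 0.249 J/(g·°C)

Taking heat into each body as positive, Σ m c ΔT = 0:
40.48·c·(27.63 − 307.1) + 379.7·2.43·(27.63 − 24.58) = 0
-11313 c = -2814.1
c = -2814.1/-11313 ≈ 0.2488 J/(g·°C)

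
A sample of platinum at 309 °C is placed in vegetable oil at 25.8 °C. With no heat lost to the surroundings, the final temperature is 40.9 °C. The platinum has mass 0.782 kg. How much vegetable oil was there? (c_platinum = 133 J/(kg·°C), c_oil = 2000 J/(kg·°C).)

Heat lost by the platinum = heat gained by the oil:
0.782×133×(309 − 40.9) = m×2000×(40.9 − 25.8)
30200 m = 27884  ⇒  m ≈ 0.9233 kg

m ≈ 0.923 kg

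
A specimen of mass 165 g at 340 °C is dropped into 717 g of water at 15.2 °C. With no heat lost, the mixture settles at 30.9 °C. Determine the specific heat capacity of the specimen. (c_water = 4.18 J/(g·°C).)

Setting the total heat transfer to zero:
165×c×(30.9 − 340) + 717×4.18×(30.9 − 15.2) = 0
-51002 c = -47054
c = -47054/-51002 ≈ 0.9226 J/(g·°C)

c ≈ 0.923 J/(g·°C)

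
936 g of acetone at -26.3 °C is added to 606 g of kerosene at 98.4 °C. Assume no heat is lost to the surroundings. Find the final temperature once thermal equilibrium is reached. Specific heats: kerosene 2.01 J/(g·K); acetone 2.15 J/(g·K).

Heat gained plus heat lost sum to zero:
606*2.01*(T − 98.4) + 936*2.15*(T − (-26.3)) = 0
3230.5 T = 66931
T = 66931 / 3230.5 = 20.7 °C

T_f ≈ 20.7 °C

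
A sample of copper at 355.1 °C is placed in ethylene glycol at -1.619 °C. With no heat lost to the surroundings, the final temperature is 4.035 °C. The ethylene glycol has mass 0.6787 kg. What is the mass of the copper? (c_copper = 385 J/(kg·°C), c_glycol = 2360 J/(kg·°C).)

Setting the total heat transfer to zero:
m·385·(4.035 − 355.1) + 0.6787·2360·(4.035 − (-1.619)) = 0
-135160 m = -9056.2
m = -9056.2/-135160 ≈ 0.067 kg

m ≈ 0.067 kg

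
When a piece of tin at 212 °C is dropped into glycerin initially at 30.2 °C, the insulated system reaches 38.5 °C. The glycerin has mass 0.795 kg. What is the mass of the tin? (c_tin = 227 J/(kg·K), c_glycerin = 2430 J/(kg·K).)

m ≈ 0.407 kg

Let T be the final temperature. ΣQ_i = 0:
m·227·(38.5 − 212) + 0.795·2430·(38.5 − 30.2) = 0
-39384 m = -16034
m = -16034/-39384 ≈ 0.4071 kg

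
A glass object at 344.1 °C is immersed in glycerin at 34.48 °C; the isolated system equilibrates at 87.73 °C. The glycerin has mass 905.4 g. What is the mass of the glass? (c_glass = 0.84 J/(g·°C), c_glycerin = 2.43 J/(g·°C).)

m ≈ 544 g

Conservation of energy gives ΣQ = 0:
m×0.84×(87.73 − 344.1) + 905.4×2.43×(87.73 − 34.48) = 0
-215.35 m = -117156
m = -117156/-215.35 ≈ 544 g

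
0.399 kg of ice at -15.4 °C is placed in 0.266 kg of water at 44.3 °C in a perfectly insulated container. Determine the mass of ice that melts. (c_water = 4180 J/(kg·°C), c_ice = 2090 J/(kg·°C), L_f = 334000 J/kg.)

m_melted ≈ 0.109 kg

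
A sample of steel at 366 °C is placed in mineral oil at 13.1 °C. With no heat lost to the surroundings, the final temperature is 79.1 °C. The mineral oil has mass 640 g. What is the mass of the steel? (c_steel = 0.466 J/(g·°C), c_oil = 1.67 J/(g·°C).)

m ≈ 528 g

Heat lost by the steel = heat gained by the oil:
m×0.466×(366 − 79.1) = 640×1.67×(79.1 − 13.1)
133.7 m = 70541  ⇒  m ≈ 527.6 g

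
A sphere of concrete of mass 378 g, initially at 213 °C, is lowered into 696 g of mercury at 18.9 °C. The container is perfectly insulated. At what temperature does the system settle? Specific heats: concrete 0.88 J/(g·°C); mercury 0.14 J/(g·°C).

Conservation of energy gives ΣQ = 0:
378×0.88×(T − 213) + 696×0.14×(T − 18.9) = 0
430.08 T = 72694
T = 72694 / 430.08 = 169 °C

T_f ≈ 169.0 °C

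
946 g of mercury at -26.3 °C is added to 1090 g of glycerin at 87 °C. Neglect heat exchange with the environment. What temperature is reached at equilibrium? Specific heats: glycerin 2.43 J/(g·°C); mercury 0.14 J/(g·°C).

T_f ≈ 81.6 °C

|Q_glycerin| = |Q_mercury|:
1090×2.43×(87 − T) = 946×0.14×(T − (-26.3))
2648.7(87 − T) = 132.44(T − (-26.3))
2781.1 T = 226954  ⇒  T ≈ 81.60 °C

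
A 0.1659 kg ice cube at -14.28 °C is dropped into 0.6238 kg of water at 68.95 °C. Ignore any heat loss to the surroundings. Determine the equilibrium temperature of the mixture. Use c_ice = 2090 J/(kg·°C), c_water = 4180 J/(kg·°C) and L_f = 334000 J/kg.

T_f ≈ 36.2 °C

Conservation of energy gives ΣQ = 0:
warm ice to 0 °C: 0.1659·2090·(0 − (-14.28)) = 4951.3; fusion: m_ice L_f = 0.1659·334000 = 55411; meltwater 0→T: 0.1659·4180·T = 693.46 T; water cools: 0.6238·4180·(T − 68.95) = 2607.5(T − 68.95)
3300.9 T = 179786 − 60362 = 119424
T ≈ 36.18 °C. Since T > 0 °C, the all-ice-melts assumption holds.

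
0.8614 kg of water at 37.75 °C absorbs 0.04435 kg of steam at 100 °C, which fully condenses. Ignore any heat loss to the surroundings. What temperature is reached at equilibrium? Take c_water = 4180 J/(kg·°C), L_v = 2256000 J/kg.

Setting the total heat transfer to zero:
latent heat released on condensation: 0.04435×2256000 = 100054
  condensate cools 100→T: 0.04435×4180×(T − 100) = 185.38(T − 100)
  water warms: 0.8614×4180×(T − 37.75) = 3600.7(T − 37.75)
3786 T = 100054 + 18538 + 135925 = 254517
T ≈ 67.23 °C (< 100 °C, so full condensation is consistent).

T_f ≈ 67.2 °C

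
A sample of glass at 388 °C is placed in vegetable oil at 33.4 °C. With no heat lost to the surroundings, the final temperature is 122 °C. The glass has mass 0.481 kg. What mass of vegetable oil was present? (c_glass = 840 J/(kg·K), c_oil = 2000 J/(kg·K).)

m ≈ 0.607 kg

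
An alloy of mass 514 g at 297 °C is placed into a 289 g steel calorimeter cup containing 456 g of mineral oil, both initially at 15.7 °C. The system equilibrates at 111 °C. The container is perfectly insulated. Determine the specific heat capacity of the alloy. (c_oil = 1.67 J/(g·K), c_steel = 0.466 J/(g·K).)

c ≈ 0.893 J/(g·K)

Setting the total heat transfer to zero:
514×c×(111 − 297) + 456×1.67×(111 − 15.7) + 289×0.466×(111 − 15.7) = 0
-95604 c = -85407
c = -85407/-95604 ≈ 0.8933 J/(g·K)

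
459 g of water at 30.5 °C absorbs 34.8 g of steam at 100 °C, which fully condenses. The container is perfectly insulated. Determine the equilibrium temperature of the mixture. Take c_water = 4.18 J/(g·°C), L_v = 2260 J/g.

Sum of m c ΔT and latent-heat terms is zero:
latent heat released on condensation: 34.8·2260 = 78648; condensed water 100 °C→T: 145.46(T − 100); original water: 1918.6(T − 30.5)
2064.1 T = 78648 + 14546 + 58518 = 151712
T ≈ 73.50 °C — below 100 °C, confirming all the steam condensed.

T_f ≈ 73.5 °C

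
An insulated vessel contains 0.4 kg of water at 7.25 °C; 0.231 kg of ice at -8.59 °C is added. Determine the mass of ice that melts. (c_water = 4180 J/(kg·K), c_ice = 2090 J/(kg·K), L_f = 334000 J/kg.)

Cooling the water to 0 °C releases 0.4×4180×7.25 = 12122 J.
Of that, 0.231×2090×8.59 = 4147.2 J goes to bring the ice to 0 °C, leaving 7974.8 J.
To melt every bit of ice: 0.231×334000 = 77154 J.
That's not enough to melt it all — equilibrium is at 0 °C with ice remaining.
m_melt = 7974.8 / L_f = 0.02388 kg.

m_melted ≈ 0.0239 kg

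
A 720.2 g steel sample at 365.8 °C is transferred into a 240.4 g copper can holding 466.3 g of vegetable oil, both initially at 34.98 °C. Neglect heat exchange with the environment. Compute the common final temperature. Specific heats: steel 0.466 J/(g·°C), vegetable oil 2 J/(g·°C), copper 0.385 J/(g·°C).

T_f ≈ 116.6 °C

Energy conservation, ΣQ = 0:
720.2·0.466·(T − 365.8) + 466.3·2·(T − 34.98) + 240.4·0.385·(T − 34.98) = 0
(335.61 + 932.6 + 92.55) T = 335.61·365.8 + 932.6·34.98 + 92.55·34.98
T = 158627 / 1360.8 = 117 °C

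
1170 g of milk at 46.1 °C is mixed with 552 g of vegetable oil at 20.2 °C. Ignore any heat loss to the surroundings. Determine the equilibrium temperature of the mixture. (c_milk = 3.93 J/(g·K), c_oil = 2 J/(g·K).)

|Q_milk| = |Q_oil|:
1170*3.93*(46.1 − T) = 552*2*(T − 20.2)
4598.1(46.1 − T) = 1104(T − 20.2)
5702.1 T = 234273  ⇒  T ≈ 41.09 °C

T_f ≈ 41.1 °C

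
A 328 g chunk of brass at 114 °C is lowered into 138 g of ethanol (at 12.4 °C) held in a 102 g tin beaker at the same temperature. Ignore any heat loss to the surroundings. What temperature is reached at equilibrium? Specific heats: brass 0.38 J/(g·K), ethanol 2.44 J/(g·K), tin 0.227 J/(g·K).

T_f ≈ 38.5 °C

Energy conservation, ΣQ = 0:
328×0.38×(T − 114) + 138×2.44×(T − 12.4) + 102×0.227×(T − 12.4) = 0
(124.64 + 336.72 + 23.15) T = 124.64×114 + 336.72×12.4 + 23.15×12.4
T = 18671 / 484.51 = 38.5 °C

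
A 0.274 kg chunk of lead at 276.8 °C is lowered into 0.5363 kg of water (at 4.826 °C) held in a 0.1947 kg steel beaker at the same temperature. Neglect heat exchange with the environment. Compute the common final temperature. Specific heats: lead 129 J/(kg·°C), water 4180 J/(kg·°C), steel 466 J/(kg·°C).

T_f ≈ 8.9 °C

T_f = Σ m_i c_i T_i / Σ m_i c_i:
T_f = (35.35×276.8 + 2241.7×4.826 + 90.73×4.826) / (35.35 + 2241.7 + 90.73)
    = 21040 / 2367.8 ≈ 8.89 °C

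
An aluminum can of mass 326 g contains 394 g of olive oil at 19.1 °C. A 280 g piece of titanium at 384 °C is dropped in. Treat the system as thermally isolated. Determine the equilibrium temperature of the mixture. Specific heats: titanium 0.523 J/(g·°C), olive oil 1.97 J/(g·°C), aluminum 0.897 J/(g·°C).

Taking heat into each body as positive, Σ m c ΔT = 0:
280×0.523×(T − 384) + 394×1.97×(T − 19.1) + 326×0.897×(T − 19.1) = 0
146.44(T − 384) + 776.18(T − 19.1) + 292.42(T − 19.1) = 0
1215 T = 76643
T ≈ 63.08 °C

T_f ≈ 63.1 °C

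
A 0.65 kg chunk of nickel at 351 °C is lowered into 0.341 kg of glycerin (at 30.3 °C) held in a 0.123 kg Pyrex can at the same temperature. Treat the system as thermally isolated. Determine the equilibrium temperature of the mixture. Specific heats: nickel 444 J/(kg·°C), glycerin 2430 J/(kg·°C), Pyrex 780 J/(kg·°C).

Setting the total heat transfer to zero:
0.65·444·(T − 351) + 0.341·2430·(T − 30.3) + 0.123·780·(T − 30.3) = 0
288.6(T − 351) + 828.63(T − 30.3) + 95.94(T − 30.3) = 0
1213.2 T = 129313
T = 129313 / 1213.2 = 107 °C

T_f ≈ 106.6 °C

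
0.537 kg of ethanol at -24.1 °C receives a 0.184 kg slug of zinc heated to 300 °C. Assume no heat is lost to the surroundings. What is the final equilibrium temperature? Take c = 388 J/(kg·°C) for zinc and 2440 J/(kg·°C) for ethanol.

Conservation of energy gives ΣQ = 0:
0.184·388·(T − 300) + 0.537·2440·(T − (-24.1)) = 0
1381.7 T = -10160
T ≈ -7.35 °C

T_f ≈ -7.4 °C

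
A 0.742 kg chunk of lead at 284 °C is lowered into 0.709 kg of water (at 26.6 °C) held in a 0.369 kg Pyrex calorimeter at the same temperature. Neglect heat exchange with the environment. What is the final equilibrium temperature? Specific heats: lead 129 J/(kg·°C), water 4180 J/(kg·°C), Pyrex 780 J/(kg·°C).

Conservation of energy gives ΣQ = 0:
0.742*129*(T − 284) + 0.709*4180*(T − 26.6) + 0.369*780*(T − 26.6) = 0
95.72(T − 284) + 2963.6(T − 26.6) + 287.82(T − 26.6) = 0
(95.72 + 2963.6 + 287.82) T = 95.72*284 + 2963.6*26.6 + 287.82*26.6
T = 113672/3347.2 ≈ 33.96 °C

T_f ≈ 34.0 °C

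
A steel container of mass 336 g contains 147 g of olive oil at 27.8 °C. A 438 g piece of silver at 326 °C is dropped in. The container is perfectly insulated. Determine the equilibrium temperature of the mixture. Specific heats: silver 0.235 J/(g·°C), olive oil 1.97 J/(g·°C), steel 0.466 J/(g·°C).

Let T be the final temperature. ΣQ_i = 0:
438×0.235×(T − 326) + 147×1.97×(T − 27.8) + 336×0.466×(T − 27.8) = 0
102.93(T − 326) + 289.59(T − 27.8) + 156.58(T − 27.8) = 0
(102.93 + 289.59 + 156.58) T = 102.93×326 + 289.59×27.8 + 156.58×27.8
T = 45959 / 549.1 = 83.7 °C

T_f ≈ 83.7 °C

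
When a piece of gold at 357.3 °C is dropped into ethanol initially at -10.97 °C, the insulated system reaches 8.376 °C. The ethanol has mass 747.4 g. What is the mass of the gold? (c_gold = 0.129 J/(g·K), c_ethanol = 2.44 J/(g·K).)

Heat lost by the gold = heat gained by the ethanol:
m·0.129·(357.3 − 8.376) = 747.4·2.44·(8.376 − (-10.97))
45.01 m = 35280  ⇒  m ≈ 783.8 g

m ≈ 784 g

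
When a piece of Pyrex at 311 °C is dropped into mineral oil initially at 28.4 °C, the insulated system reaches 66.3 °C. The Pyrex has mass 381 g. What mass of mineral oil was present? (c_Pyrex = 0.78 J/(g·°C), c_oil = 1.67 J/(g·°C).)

m ≈ 1150 g

Heat gained plus heat lost sum to zero:
381·0.78·(66.3 − 311) + m·1.67·(66.3 − 28.4) = 0
63.29 m = 72720
m = 72720/63.29 ≈ 1149 g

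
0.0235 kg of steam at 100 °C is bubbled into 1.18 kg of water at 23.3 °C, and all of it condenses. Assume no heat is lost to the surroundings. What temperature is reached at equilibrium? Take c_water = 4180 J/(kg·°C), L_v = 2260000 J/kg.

Setting the total heat transfer to zero:
steam→water at 100 °C releases m L_v = 0.0235×2260000 = 53110; condensate cools 100→T: 0.0235×4180×(T − 100) = 98.23(T − 100); original water: 4932.4(T − 23.3)
5030.6 T = 53110 + 9823 + 114925 = 177858
T ≈ 35.35 °C — below 100 °C, confirming all the steam condensed.

T_f ≈ 35.4 °C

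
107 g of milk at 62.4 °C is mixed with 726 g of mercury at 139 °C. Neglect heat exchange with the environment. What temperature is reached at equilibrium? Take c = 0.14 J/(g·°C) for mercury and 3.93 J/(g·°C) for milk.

T_f ≈ 77.3 °C

Taking heat into each body as positive, Σ m c ΔT = 0:
726*0.14*(T − 139) + 107*3.93*(T − 62.4) = 0
101.64(T − 139) + 420.51(T − 62.4) = 0
(101.64 + 420.51) T = 101.64*139 + 420.51*62.4
T = 40368/522.15 ≈ 77.31 °C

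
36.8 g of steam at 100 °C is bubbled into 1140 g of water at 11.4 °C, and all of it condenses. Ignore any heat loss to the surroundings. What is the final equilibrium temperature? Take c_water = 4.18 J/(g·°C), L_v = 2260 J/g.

T_f ≈ 31.1 °C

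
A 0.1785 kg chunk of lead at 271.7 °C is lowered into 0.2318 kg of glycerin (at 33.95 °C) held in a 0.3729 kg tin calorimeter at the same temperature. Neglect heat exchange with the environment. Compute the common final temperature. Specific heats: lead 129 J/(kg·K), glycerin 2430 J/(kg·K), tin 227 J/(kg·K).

Taking heat into each body as positive, Σ m c ΔT = 0:
0.1785·129·(T − 271.7) + 0.2318·2430·(T − 33.95) + 0.3729·227·(T − 33.95) = 0
(23.03 + 563.27 + 84.65) T = 23.03·271.7 + 563.27·33.95 + 84.65·33.95
T ≈ 42.11 °C

T_f ≈ 42.1 °C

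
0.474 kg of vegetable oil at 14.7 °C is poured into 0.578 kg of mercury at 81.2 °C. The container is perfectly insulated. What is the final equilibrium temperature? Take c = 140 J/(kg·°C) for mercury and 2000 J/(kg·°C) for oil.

T_f ≈ 19.9 °C

Energy conservation, ΣQ = 0:
0.578·140·(T − 81.2) + 0.474·2000·(T − 14.7) = 0
80.92(T − 81.2) + 948(T − 14.7) = 0
(80.92 + 948) T = 80.92·81.2 + 948·14.7
T = 20506 / 1028.9 = 19.9 °C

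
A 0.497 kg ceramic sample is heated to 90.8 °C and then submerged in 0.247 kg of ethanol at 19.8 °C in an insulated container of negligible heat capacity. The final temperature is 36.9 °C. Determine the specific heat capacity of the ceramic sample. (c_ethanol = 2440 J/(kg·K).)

c ≈ 385 J/(kg·K)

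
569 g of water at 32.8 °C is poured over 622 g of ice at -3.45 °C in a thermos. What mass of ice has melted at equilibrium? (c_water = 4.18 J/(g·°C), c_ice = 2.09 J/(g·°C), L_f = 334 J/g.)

m_melted ≈ 220 g

Water can give up m c ΔT = 569·4.18·32.8 = 78012 J before reaching 0 °C.
Warming the ice to 0 °C takes 622·2.09·3.45 = 4484.9 J, leaving 73527 J for melting.
To melt every bit of ice: 622·334 = 207748 J.
Since 73527 < 207748 J, not all the ice melts; equilibrium is at 0 °C.
Mass melted = 73527/334 ≈ 220.1 g.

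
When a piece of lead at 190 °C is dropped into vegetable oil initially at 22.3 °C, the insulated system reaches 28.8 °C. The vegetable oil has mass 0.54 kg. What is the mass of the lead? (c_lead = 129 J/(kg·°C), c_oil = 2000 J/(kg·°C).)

m ≈ 0.338 kg

Heat lost by the lead = heat gained by the oil:
m·129·(190 − 28.8) = 0.54·2000·(28.8 − 22.3)
20795 m = 7020  ⇒  m ≈ 0.3376 kg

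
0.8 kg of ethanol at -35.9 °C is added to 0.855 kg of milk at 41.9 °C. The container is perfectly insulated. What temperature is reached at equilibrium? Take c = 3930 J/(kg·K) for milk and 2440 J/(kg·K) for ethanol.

T_f ≈ 13.3 °C

Set heat shed by the hot body equal to heat absorbed by the cold body:
0.855·3930·(41.9 − T) = 0.8·2440·(T − (-35.9))
3360.2(41.9 − T) = 1952(T − (-35.9))
5312.1 T = 70713  ⇒  T ≈ 13.31 °C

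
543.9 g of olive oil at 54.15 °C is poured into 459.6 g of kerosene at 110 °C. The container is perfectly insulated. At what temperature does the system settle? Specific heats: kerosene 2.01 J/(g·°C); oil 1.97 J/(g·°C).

T_f ≈ 80.0 °C

|Q_kerosene| = |Q_oil|:
459.6·2.01·(110 − T) = 543.9·1.97·(T − 54.15)
923.8(110 − T) = 1071.5(T − 54.15)
1995.3 T = 159638  ⇒  T ≈ 80.01 °C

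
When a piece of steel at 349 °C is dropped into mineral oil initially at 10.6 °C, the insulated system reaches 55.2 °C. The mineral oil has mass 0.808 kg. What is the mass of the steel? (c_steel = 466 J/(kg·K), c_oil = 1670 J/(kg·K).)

|Q_steel| = |Q_oil|:
m·466·(349 − 55.2) = 0.808·1670·(55.2 − 10.6)
136911 m = 60181  ⇒  m ≈ 0.4396 kg

m ≈ 0.44 kg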